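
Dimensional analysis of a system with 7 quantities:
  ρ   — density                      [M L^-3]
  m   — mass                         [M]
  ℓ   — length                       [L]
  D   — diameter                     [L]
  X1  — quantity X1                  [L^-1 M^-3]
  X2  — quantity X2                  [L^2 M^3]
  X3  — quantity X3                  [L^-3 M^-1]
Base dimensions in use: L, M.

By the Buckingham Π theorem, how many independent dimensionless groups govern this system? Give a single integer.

Exponent matrix [L,M] × [ρ,m,ℓ,D,X1,X2,X3]:
  L: [-3  0  1  1 -1  2 -3]
  M: [ 1  1  0  0 -3  3 -1]
Row reduction gives pivot columns ρ,m; rank = 2
7 vars − rank 2 = 5 Π groups

5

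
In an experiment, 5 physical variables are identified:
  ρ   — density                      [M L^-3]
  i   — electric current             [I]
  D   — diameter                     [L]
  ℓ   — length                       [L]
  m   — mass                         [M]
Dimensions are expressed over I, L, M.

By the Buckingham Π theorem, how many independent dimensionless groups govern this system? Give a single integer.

2

Write exponents as rows I,L,M / cols ρ,i,D,ℓ,m:
  I: [ 0  1  0  0  0]
  L: [-3  0  1  1  0]
  M: [ 1  0  0  0  1]
Row reduction gives pivot columns ρ,i,D; rank = 3
n=5, r=3 ⇒ 2 dimensionless groups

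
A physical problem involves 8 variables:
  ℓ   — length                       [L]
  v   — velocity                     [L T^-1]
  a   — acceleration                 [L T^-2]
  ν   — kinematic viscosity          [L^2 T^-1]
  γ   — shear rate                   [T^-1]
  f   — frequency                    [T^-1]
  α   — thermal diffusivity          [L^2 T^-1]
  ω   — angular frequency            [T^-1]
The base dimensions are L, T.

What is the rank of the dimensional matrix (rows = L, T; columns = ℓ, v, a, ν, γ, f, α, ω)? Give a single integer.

Dimensional matrix (L×T by ℓ×v×a×ν×γ×f×α×ω):
  L: [ 1  1  1  2  0  0  2  0]
  T: [ 0 -1 -2 -1 -1 -1 -1 -1]
Echelon form has 2 nonzero rows (pivots: ℓ,v)

2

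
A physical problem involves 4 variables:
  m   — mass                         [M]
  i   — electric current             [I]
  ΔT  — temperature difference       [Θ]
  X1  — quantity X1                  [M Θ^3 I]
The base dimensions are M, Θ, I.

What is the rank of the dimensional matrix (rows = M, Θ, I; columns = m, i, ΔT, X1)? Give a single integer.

3

Exponent matrix [M,Θ,I] × [m,i,ΔT,X1]:
  M: [ 1  0  0  1]
  Θ: [ 0  0  1  3]
  I: [ 0  1  0  1]
RREF → pivots at {m,i,ΔT} ⇒ r = 3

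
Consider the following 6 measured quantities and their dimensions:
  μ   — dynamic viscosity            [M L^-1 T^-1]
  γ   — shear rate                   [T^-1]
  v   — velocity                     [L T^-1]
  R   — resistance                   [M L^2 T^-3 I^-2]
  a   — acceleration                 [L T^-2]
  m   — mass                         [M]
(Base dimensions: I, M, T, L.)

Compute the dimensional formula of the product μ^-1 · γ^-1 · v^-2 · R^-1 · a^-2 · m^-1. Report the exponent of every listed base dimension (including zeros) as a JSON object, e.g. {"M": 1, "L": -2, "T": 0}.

{"I": 2, "M": -3, "T": 11, "L": -5}

Write exponents as rows I,M,T,L / cols μ,γ,v,R,a,m:
  I: [ 0  0  0 -2  0  0]
  M: [ 1  0  0  1  0  1]
  T: [-1 -1 -1 -3 -2  0]
  L: [-1  0  1  2  1  0]
  [I]: (-1)·0+(-1)·0+(-2)·0+(-1)·-2+(-2)·0+(-1)·0 = 2
  [M]: (-1)·1+(-1)·0+(-2)·0+(-1)·1+(-2)·0+(-1)·1 = -3
  [T]: (-1)·-1+(-1)·-1+(-2)·-1+(-1)·-3+(-2)·-2+(-1)·0 = 11
  [L]: (-1)·-1+(-1)·0+(-2)·1+(-1)·2+(-2)·1+(-1)·0 = -5
⇒ I^2 M^-3 T^11 L^-5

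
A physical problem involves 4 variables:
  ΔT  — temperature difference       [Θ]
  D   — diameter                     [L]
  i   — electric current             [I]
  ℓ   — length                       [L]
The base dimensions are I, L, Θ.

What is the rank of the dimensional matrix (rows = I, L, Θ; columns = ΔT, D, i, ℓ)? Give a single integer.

3

Dimensional matrix (I×L×Θ by ΔT×D×i×ℓ):
  I: [ 0  0  1  0]
  L: [ 0  1  0  1]
  Θ: [ 1  0  0  0]
Row reduction gives pivot columns ΔT,D,i; rank = 3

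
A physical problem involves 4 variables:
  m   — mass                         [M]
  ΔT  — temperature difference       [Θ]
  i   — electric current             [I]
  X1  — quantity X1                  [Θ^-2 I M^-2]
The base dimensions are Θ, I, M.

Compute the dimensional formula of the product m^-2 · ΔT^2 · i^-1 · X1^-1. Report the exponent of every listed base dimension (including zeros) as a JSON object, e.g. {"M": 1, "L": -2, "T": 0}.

Dimensional matrix (Θ×I×M by m×ΔT×i×X1):
  Θ: [ 0  1  0 -2]
  I: [ 0  0  1  1]
  M: [ 1  0  0 -2]
  [Θ]: (-2)·0+(2)·1+(-1)·0+(-1)·-2 = 4
  [I]: (-2)·0+(2)·0+(-1)·1+(-1)·1 = -2
  [M]: (-2)·1+(2)·0+(-1)·0+(-1)·-2 = 0
⇒ Θ^4 I^-2

{"Θ": 4, "I": -2, "M": 0}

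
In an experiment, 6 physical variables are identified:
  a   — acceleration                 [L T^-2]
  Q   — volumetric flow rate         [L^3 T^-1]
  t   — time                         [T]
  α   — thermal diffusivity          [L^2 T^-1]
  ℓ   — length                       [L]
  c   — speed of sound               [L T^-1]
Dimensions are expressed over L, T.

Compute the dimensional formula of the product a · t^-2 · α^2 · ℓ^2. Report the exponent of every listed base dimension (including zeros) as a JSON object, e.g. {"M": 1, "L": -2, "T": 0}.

{"L": 7, "T": -6}

Write exponents as rows L,T / cols a,Q,t,α,ℓ,c:
  L: [ 1  3  0  2  1  1]
  T: [-2 -1  1 -1  0 -1]
  [L]: (1)·1+(-2)·0+(2)·2+(2)·1 = 7
  [T]: (1)·-2+(-2)·1+(2)·-1+(2)·0 = -6
⇒ L^7 T^-6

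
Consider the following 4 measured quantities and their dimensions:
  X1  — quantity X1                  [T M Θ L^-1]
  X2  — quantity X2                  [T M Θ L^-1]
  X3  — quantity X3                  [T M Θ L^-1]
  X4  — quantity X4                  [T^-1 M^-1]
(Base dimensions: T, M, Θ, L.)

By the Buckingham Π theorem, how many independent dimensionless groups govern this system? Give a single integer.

Exponent matrix [T,M,Θ,L] × [X1,X2,X3,X4]:
  T: [ 1  1  1 -1]
  M: [ 1  1  1 -1]
  Θ: [ 1  1  1  0]
  L: [-1 -1 -1  0]
RREF → pivots at {X1,X4} ⇒ r = 2
Π count = n − r = 4 − 2 = 2

2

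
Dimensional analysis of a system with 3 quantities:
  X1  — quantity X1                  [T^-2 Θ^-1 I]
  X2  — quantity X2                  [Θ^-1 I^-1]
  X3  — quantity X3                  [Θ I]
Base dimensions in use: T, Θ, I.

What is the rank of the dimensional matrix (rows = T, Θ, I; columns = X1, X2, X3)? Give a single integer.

Write exponents as rows T,Θ,I / cols X1,X2,X3:
  T: [-2  0  0]
  Θ: [-1 -1  1]
  I: [ 1 -1  1]
RREF → pivots at {X1,X2} ⇒ r = 2

2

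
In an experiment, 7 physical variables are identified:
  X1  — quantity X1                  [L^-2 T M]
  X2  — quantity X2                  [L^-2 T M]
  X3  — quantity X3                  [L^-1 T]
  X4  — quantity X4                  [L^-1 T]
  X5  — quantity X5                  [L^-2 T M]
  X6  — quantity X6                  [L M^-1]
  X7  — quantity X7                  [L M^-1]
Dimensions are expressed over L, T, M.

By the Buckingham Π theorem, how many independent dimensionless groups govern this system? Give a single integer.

5

Write exponents as rows L,T,M / cols X1,X2,X3,X4,X5,X6,X7:
  L: [-2 -2 -1 -1 -2  1  1]
  T: [ 1  1  1  1  1  0  0]
  M: [ 1  1  0  0  1 -1 -1]
Row reduction gives pivot columns X1,X3; rank = 2
Π count = n − r = 7 − 2 = 5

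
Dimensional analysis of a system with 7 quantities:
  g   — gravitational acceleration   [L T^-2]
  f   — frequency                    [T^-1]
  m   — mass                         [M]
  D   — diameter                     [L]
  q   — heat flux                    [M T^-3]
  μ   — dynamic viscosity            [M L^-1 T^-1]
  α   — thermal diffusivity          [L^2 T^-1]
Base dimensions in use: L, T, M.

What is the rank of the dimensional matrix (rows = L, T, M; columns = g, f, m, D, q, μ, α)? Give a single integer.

3

Write exponents as rows L,T,M / cols g,f,m,D,q,μ,α:
  L: [ 1  0  0  1  0 -1  2]
  T: [-2 -1  0  0 -3 -1 -1]
  M: [ 0  0  1  0  1  1  0]
Row reduction gives pivot columns g,f,m; rank = 3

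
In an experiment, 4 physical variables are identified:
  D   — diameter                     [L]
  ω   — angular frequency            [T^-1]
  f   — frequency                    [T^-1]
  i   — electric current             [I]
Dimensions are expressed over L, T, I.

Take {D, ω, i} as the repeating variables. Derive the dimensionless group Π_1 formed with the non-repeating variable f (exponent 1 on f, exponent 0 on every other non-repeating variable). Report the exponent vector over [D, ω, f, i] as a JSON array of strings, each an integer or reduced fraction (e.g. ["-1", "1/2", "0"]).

["0", "-1", "1", "0"]

Write exponents as rows L,T,I / cols D,ω,f,i:
  L: [ 1  0  0  0]
  T: [ 0 -1 -1  0]
  I: [ 0  0  0  1]
RREF → pivots at {D,ω,i} ⇒ r = 3
Repeat: D,ω,i; free: f
RREF:
  r0: [   1    0    0    0]
  r1: [   0    1    1    0]
  r2: [   0    0    0    1]
Fix exponent of f at 1; solve each RREF row for its pivot's exponent:
  r0: exp(D) + (0)·1 = 0 ⇒ exp(D) = 0
  r1: exp(ω) + (1)·1 = 0 ⇒ exp(ω) = -1
  r2: exp(i) + (0)·1 = 0 ⇒ exp(i) = 0
Π_1 = ω^-1 · f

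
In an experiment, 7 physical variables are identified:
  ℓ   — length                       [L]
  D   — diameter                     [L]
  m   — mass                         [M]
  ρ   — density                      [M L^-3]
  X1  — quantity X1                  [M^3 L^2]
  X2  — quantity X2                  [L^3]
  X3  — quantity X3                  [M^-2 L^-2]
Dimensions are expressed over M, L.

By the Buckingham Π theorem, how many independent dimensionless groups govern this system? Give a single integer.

Write exponents as rows M,L / cols ℓ,D,m,ρ,X1,X2,X3:
  M: [ 0  0  1  1  3  0 -2]
  L: [ 1  1  0 -3  2  3 -2]
Echelon form has 2 nonzero rows (pivots: ℓ,m)
Π count = n − r = 7 − 2 = 5

5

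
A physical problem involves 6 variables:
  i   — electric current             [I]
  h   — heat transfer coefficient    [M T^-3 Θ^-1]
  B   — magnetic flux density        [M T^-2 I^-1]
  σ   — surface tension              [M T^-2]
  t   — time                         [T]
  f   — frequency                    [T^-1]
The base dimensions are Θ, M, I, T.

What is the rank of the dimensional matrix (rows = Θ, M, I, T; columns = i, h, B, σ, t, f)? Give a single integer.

4

Exponent matrix [Θ,M,I,T] × [i,h,B,σ,t,f]:
  Θ: [ 0 -1  0  0  0  0]
  M: [ 0  1  1  1  0  0]
  I: [ 1  0 -1  0  0  0]
  T: [ 0 -3 -2 -2  1 -1]
Echelon form has 4 nonzero rows (pivots: i,h,B,t)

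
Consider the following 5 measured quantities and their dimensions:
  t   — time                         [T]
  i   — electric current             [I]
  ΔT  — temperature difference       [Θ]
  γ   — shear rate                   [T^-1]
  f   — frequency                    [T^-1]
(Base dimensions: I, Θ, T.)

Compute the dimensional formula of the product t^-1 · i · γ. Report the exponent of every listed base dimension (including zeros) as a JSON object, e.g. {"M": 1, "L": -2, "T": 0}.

Dimensional matrix (I×Θ×T by t×i×ΔT×γ×f):
  I: [ 0  1  0  0  0]
  Θ: [ 0  0  1  0  0]
  T: [ 1  0  0 -1 -1]
  [I]: (-1)·0+(1)·1+(1)·0 = 1
  [Θ]: (-1)·0+(1)·0+(1)·0 = 0
  [T]: (-1)·1+(1)·0+(1)·-1 = -2
⇒ I T^-2

{"I": 1, "Θ": 0, "T": -2}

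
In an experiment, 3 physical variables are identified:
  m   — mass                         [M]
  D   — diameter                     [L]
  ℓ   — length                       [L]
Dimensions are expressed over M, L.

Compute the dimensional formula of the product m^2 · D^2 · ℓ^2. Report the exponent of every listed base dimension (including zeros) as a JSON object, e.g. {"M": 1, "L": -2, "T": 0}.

{"M": 2, "L": 4}

Dimensional matrix (M×L by m×D×ℓ):
  M: [ 1  0  0]
  L: [ 0  1  1]
  [M]: (2)·1+(2)·0+(2)·0 = 2
  [L]: (2)·0+(2)·1+(2)·1 = 4
⇒ M^2 L^4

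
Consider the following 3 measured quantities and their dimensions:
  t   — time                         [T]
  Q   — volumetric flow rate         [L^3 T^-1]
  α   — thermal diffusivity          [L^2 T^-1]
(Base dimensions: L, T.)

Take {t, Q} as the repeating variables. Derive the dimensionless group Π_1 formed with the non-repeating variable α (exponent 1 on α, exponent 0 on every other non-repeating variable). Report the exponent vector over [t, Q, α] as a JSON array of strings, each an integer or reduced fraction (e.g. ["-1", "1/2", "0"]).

["1/3", "-2/3", "1"]

Write exponents as rows L,T / cols t,Q,α:
  L: [ 0  3  2]
  T: [ 1 -1 -1]
Row reduction gives pivot columns t,Q; rank = 2
Repeat: t,Q; free: α
RREF:
  r0: [   1    0 -1/3]
  r1: [   0    1  2/3]
Fix exponent of α at 1; solve each RREF row for its pivot's exponent:
  r0: exp(t) + (-1/3)·1 = 0 ⇒ exp(t) = 1/3
  r1: exp(Q) + (2/3)·1 = 0 ⇒ exp(Q) = -2/3
Π_1 = t^(1/3) · Q^(-2/3) · α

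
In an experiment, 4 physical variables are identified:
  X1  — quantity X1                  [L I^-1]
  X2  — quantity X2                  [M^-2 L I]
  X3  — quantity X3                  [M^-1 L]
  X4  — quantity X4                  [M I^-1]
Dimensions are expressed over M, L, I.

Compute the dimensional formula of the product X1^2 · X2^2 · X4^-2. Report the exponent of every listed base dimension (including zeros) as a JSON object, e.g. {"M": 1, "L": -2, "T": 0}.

Write exponents as rows M,L,I / cols X1,X2,X3,X4:
  M: [ 0 -2 -1  1]
  L: [ 1  1  1  0]
  I: [-1  1  0 -1]
  [M]: (2)·0+(2)·-2+(-2)·1 = -6
  [L]: (2)·1+(2)·1+(-2)·0 = 4
  [I]: (2)·-1+(2)·1+(-2)·-1 = 2
⇒ M^-6 L^4 I^2

{"M": -6, "L": 4, "I": 2}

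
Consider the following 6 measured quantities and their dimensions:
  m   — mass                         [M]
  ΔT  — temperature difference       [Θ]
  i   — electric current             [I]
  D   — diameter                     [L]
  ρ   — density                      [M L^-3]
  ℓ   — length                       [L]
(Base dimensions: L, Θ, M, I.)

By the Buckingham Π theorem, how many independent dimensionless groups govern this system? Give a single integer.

2

Write exponents as rows L,Θ,M,I / cols m,ΔT,i,D,ρ,ℓ:
  L: [ 0  0  0  1 -3  1]
  Θ: [ 0  1  0  0  0  0]
  M: [ 1  0  0  0  1  0]
  I: [ 0  0  1  0  0  0]
RREF → pivots at {m,ΔT,i,D} ⇒ r = 4
n=6, r=4 ⇒ 2 dimensionless groups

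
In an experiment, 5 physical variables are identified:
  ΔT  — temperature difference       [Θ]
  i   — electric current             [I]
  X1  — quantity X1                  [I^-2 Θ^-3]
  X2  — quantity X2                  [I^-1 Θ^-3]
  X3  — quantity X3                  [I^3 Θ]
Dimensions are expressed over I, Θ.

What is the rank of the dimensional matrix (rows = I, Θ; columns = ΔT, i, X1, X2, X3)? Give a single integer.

2

Write exponents as rows I,Θ / cols ΔT,i,X1,X2,X3:
  I: [ 0  1 -2 -1  3]
  Θ: [ 1  0 -3 -3  1]
Row reduction gives pivot columns ΔT,i; rank = 2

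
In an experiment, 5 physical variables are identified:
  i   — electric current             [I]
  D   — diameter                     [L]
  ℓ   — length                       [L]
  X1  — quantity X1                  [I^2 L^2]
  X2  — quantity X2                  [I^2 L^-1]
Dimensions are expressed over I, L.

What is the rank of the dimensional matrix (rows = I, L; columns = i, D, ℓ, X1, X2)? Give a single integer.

Exponent matrix [I,L] × [i,D,ℓ,X1,X2]:
  I: [ 1  0  0  2  2]
  L: [ 0  1  1  2 -1]
RREF → pivots at {i,D} ⇒ r = 2

2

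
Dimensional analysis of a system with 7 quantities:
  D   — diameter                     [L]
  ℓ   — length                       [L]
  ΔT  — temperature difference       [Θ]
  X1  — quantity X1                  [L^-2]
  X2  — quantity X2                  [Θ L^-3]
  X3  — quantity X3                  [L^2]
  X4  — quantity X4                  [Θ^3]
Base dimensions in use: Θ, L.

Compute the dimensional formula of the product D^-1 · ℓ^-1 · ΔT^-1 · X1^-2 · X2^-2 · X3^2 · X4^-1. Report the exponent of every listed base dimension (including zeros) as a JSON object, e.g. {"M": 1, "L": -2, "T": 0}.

Dimensional matrix (Θ×L by D×ℓ×ΔT×X1×X2×X3×X4):
  Θ: [ 0  0  1  0  1  0  3]
  L: [ 1  1  0 -2 -3  2  0]
  [Θ]: (-1)·0+(-1)·0+(-1)·1+(-2)·0+(-2)·1+(2)·0+(-1)·3 = -6
  [L]: (-1)·1+(-1)·1+(-1)·0+(-2)·-2+(-2)·-3+(2)·2+(-1)·0 = 12
⇒ Θ^-6 L^12

{"Θ": -6, "L": 12}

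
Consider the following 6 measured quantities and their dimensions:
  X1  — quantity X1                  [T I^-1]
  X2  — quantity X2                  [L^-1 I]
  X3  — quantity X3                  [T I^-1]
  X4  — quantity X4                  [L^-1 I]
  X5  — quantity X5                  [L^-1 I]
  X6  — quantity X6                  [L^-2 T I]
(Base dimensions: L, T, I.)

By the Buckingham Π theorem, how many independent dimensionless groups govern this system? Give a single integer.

4

Exponent matrix [L,T,I] × [X1,X2,X3,X4,X5,X6]:
  L: [ 0 -1  0 -1 -1 -2]
  T: [ 1  0  1  0  0  1]
  I: [-1  1 -1  1  1  1]
Row reduction gives pivot columns X1,X2; rank = 2
Π count = n − r = 6 − 2 = 4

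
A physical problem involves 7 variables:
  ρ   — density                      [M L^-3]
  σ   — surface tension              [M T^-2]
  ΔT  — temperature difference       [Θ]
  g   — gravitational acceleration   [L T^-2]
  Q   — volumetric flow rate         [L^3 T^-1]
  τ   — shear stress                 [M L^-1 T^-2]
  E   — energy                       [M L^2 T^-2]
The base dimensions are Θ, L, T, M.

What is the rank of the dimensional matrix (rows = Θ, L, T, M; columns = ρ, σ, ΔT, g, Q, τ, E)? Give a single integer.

4

Write exponents as rows Θ,L,T,M / cols ρ,σ,ΔT,g,Q,τ,E:
  Θ: [ 0  0  1  0  0  0  0]
  L: [-3  0  0  1  3 -1  2]
  T: [ 0 -2  0 -2 -1 -2 -2]
  M: [ 1  1  0  0  0  1  1]
Echelon form has 4 nonzero rows (pivots: ρ,σ,ΔT,g)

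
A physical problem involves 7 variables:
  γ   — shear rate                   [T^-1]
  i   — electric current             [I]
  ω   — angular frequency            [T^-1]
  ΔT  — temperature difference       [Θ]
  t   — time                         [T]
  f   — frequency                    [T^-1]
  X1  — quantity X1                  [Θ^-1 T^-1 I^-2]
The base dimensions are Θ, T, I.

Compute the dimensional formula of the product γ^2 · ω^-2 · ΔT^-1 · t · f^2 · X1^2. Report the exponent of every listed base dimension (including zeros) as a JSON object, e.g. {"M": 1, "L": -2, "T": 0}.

{"Θ": -3, "T": -3, "I": -4}

Dimensional matrix (Θ×T×I by γ×i×ω×ΔT×t×f×X1):
  Θ: [ 0  0  0  1  0  0 -1]
  T: [-1  0 -1  0  1 -1 -1]
  I: [ 0  1  0  0  0  0 -2]
  [Θ]: (2)·0+(-2)·0+(-1)·1+(1)·0+(2)·0+(2)·-1 = -3
  [T]: (2)·-1+(-2)·-1+(-1)·0+(1)·1+(2)·-1+(2)·-1 = -3
  [I]: (2)·0+(-2)·0+(-1)·0+(1)·0+(2)·0+(2)·-2 = -4
⇒ Θ^-3 T^-3 I^-4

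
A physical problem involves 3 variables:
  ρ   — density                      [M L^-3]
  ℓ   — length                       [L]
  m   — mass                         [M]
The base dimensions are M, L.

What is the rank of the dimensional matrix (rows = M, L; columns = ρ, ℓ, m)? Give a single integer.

2

Write exponents as rows M,L / cols ρ,ℓ,m:
  M: [ 1  0  1]
  L: [-3  1  0]
Echelon form has 2 nonzero rows (pivots: ρ,ℓ)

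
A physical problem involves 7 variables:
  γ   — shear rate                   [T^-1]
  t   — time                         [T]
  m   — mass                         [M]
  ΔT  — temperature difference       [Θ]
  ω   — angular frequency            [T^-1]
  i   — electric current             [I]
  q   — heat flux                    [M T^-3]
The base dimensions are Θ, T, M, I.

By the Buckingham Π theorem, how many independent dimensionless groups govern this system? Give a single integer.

Write exponents as rows Θ,T,M,I / cols γ,t,m,ΔT,ω,i,q:
  Θ: [ 0  0  0  1  0  0  0]
  T: [-1  1  0  0 -1  0 -3]
  M: [ 0  0  1  0  0  0  1]
  I: [ 0  0  0  0  0  1  0]
Echelon form has 4 nonzero rows (pivots: γ,m,ΔT,i)
7 vars − rank 4 = 3 Π groups

3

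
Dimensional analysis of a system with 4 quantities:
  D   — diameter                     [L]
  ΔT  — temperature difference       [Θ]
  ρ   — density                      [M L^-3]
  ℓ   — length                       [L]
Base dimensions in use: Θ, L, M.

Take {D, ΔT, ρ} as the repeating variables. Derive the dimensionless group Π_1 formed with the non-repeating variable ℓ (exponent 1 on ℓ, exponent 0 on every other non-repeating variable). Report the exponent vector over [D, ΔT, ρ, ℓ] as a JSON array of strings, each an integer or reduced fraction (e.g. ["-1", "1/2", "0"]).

["-1", "0", "0", "1"]

Dimensional matrix (Θ×L×M by D×ΔT×ρ×ℓ):
  Θ: [ 0  1  0  0]
  L: [ 1  0 -3  1]
  M: [ 0  0  1  0]
Row reduction gives pivot columns D,ΔT,ρ; rank = 3
Pivot set = {D,ΔT,ρ}, free = {ℓ}
RREF:
  r0: [   1    0    0    1]
  r1: [   0    1    0    0]
  r2: [   0    0    1    0]
Fix exponent of ℓ at 1; solve each RREF row for its pivot's exponent:
  r0: exp(D) + (1)·1 = 0 ⇒ exp(D) = -1
  r1: exp(ΔT) + (0)·1 = 0 ⇒ exp(ΔT) = 0
  r2: exp(ρ) + (0)·1 = 0 ⇒ exp(ρ) = 0
Π_1 = D^-1 · ℓ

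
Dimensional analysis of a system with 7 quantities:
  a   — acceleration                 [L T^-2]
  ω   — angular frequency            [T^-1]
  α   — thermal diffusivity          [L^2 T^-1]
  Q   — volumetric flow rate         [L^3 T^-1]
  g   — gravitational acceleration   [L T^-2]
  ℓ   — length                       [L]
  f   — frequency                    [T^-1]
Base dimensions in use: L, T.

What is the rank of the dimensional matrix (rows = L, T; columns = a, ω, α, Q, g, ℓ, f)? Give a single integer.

Dimensional matrix (L×T by a×ω×α×Q×g×ℓ×f):
  L: [ 1  0  2  3  1  1  0]
  T: [-2 -1 -1 -1 -2  0 -1]
Row reduction gives pivot columns a,ω; rank = 2

2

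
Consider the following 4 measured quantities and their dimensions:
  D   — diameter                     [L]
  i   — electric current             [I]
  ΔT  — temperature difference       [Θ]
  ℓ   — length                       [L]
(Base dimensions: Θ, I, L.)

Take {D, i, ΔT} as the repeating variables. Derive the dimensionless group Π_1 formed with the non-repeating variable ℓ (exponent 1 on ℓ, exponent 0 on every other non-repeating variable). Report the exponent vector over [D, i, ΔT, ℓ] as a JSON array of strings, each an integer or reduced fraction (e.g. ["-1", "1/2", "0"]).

["-1", "0", "0", "1"]

Exponent matrix [Θ,I,L] × [D,i,ΔT,ℓ]:
  Θ: [ 0  0  1  0]
  I: [ 0  1  0  0]
  L: [ 1  0  0  1]
Echelon form has 3 nonzero rows (pivots: D,i,ΔT)
Pivot set = {D,i,ΔT}, free = {ℓ}
RREF:
  r0: [   1    0    0    1]
  r1: [   0    1    0    0]
  r2: [   0    0    1    0]
Fix exponent of ℓ at 1; solve each RREF row for its pivot's exponent:
  r0: exp(D) + (1)·1 = 0 ⇒ exp(D) = -1
  r1: exp(i) + (0)·1 = 0 ⇒ exp(i) = 0
  r2: exp(ΔT) + (0)·1 = 0 ⇒ exp(ΔT) = 0
Π_1 = D^-1 · ℓ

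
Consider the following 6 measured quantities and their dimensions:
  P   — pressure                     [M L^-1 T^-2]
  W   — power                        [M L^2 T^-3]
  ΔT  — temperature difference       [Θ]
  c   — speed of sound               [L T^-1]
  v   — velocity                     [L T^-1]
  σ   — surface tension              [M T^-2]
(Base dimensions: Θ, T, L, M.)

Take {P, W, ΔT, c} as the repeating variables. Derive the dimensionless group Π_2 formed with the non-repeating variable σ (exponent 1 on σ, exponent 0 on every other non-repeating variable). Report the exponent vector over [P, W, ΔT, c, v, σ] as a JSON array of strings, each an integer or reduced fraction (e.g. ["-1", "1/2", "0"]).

Write exponents as rows Θ,T,L,M / cols P,W,ΔT,c,v,σ:
  Θ: [ 0  0  1  0  0  0]
  T: [-2 -3  0 -1 -1 -2]
  L: [-1  2  0  1  1  0]
  M: [ 1  1  0  0  0  1]
RREF → pivots at {P,W,ΔT,c} ⇒ r = 4
Repeat: P,W,ΔT,c; free: v,σ
RREF:
  r0: [   1    0    0    0    0  1/2]
  r1: [   0    1    0    0    0  1/2]
  r2: [   0    0    1    0    0    0]
  r3: [   0    0    0    1    1 -1/2]
Fix exponent of σ at 1, v at 0; solve each RREF row for its pivot's exponent:
  r0: exp(P) + (1/2)·1 = 0 ⇒ exp(P) = -1/2
  r1: exp(W) + (1/2)·1 = 0 ⇒ exp(W) = -1/2
  r2: exp(ΔT) + (0)·1 = 0 ⇒ exp(ΔT) = 0
  r3: exp(c) + (-1/2)·1 = 0 ⇒ exp(c) = 1/2
Π_2 = P^(-1/2) · W^(-1/2) · c^(1/2) · σ

["-1/2", "-1/2", "0", "1/2", "0", "1"]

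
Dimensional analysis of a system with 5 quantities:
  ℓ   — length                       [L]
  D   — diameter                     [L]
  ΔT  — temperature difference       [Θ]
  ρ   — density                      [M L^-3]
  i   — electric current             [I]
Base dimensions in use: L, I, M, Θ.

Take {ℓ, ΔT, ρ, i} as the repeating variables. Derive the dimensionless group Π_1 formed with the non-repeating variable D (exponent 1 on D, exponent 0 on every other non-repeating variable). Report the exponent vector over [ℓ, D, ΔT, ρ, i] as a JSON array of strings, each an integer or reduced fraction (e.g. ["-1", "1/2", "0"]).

["-1", "1", "0", "0", "0"]

Write exponents as rows L,I,M,Θ / cols ℓ,D,ΔT,ρ,i:
  L: [ 1  1  0 -3  0]
  I: [ 0  0  0  0  1]
  M: [ 0  0  0  1  0]
  Θ: [ 0  0  1  0  0]
RREF → pivots at {ℓ,ΔT,ρ,i} ⇒ r = 4
Pivot set = {ℓ,ΔT,ρ,i}, free = {D}
RREF:
  r0: [   1    1    0    0    0]
  r1: [   0    0    1    0    0]
  r2: [   0    0    0    1    0]
  r3: [   0    0    0    0    1]
Fix exponent of D at 1; solve each RREF row for its pivot's exponent:
  r0: exp(ℓ) + (1)·1 = 0 ⇒ exp(ℓ) = -1
  r1: exp(ΔT) + (0)·1 = 0 ⇒ exp(ΔT) = 0
  r2: exp(ρ) + (0)·1 = 0 ⇒ exp(ρ) = 0
  r3: exp(i) + (0)·1 = 0 ⇒ exp(i) = 0
Π_1 = ℓ^-1 · D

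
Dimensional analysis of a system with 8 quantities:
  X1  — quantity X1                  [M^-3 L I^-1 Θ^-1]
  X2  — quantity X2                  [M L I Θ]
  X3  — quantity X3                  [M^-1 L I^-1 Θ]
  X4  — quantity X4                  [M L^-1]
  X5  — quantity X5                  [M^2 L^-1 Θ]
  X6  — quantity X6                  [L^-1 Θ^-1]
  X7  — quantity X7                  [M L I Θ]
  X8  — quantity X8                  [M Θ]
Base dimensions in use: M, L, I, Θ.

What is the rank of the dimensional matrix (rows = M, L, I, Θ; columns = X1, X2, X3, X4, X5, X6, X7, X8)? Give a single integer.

3

Exponent matrix [M,L,I,Θ] × [X1,X2,X3,X4,X5,X6,X7,X8]:
  M: [-3  1 -1  1  2  0  1  1]
  L: [ 1  1  1 -1 -1 -1  1  0]
  I: [-1  1 -1  0  0  0  1  0]
  Θ: [-1  1  1  0  1 -1  1  1]
Row reduction gives pivot columns X1,X2,X3; rank = 3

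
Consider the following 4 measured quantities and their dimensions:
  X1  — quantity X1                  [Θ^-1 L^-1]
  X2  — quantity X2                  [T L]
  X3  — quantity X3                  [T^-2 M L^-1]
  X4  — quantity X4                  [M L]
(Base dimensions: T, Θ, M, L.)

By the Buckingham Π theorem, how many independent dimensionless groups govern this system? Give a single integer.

Exponent matrix [T,Θ,M,L] × [X1,X2,X3,X4]:
  T: [ 0  1 -2  0]
  Θ: [-1  0  0  0]
  M: [ 0  0  1  1]
  L: [-1  1 -1  1]
RREF → pivots at {X1,X2,X3} ⇒ r = 3
Π count = n − r = 4 − 3 = 1

1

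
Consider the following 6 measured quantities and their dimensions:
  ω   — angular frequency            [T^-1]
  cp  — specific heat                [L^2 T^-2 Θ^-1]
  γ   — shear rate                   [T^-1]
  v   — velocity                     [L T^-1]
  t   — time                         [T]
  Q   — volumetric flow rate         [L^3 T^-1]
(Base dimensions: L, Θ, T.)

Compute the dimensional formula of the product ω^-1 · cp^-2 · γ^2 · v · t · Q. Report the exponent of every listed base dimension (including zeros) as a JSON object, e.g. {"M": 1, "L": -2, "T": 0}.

{"L": 0, "Θ": 2, "T": 2}

Exponent matrix [L,Θ,T] × [ω,cp,γ,v,t,Q]:
  L: [ 0  2  0  1  0  3]
  Θ: [ 0 -1  0  0  0  0]
  T: [-1 -2 -1 -1  1 -1]
  [L]: (-1)·0+(-2)·2+(2)·0+(1)·1+(1)·0+(1)·3 = 0
  [Θ]: (-1)·0+(-2)·-1+(2)·0+(1)·0+(1)·0+(1)·0 = 2
  [T]: (-1)·-1+(-2)·-2+(2)·-1+(1)·-1+(1)·1+(1)·-1 = 2
⇒ Θ^2 T^2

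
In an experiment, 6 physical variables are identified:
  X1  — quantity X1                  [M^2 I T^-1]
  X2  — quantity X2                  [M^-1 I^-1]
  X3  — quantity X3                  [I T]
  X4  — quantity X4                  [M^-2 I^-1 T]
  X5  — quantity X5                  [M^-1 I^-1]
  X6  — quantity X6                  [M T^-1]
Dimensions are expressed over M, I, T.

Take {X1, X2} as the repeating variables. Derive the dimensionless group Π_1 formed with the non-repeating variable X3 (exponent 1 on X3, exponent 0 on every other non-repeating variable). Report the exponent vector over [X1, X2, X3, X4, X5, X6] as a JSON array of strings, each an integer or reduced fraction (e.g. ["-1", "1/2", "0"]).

["1", "2", "1", "0", "0", "0"]

Dimensional matrix (M×I×T by X1×X2×X3×X4×X5×X6):
  M: [ 2 -1  0 -2 -1  1]
  I: [ 1 -1  1 -1 -1  0]
  T: [-1  0  1  1  0 -1]
Echelon form has 2 nonzero rows (pivots: X1,X2)
Repeat: X1,X2; free: X3,X4,X5,X6
RREF:
  r0: [   1    0   -1   -1    0    1]
  r1: [   0    1   -2    0    1    1]
  r2: [   0    0    0    0    0    0]
Fix exponent of X3 at 1, X4 at 0, X5 at 0, X6 at 0; solve each RREF row for its pivot's exponent:
  r0: exp(X1) + (-1)·1 = 0 ⇒ exp(X1) = 1
  r1: exp(X2) + (-2)·1 = 0 ⇒ exp(X2) = 2
Π_1 = X1 · X2^2 · X3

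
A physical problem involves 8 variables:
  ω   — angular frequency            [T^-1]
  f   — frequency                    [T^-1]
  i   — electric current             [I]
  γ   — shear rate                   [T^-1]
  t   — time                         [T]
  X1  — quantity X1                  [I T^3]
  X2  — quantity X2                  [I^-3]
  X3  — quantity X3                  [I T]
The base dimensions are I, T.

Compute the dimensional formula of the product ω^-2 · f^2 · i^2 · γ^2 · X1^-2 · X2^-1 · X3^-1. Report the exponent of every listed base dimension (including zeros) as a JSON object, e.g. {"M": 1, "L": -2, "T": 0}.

{"I": 2, "T": -9}

Exponent matrix [I,T] × [ω,f,i,γ,t,X1,X2,X3]:
  I: [ 0  0  1  0  0  1 -3  1]
  T: [-1 -1  0 -1  1  3  0  1]
  [I]: (-2)·0+(2)·0+(2)·1+(2)·0+(-2)·1+(-1)·-3+(-1)·1 = 2
  [T]: (-2)·-1+(2)·-1+(2)·0+(2)·-1+(-2)·3+(-1)·0+(-1)·1 = -9
⇒ I^2 T^-9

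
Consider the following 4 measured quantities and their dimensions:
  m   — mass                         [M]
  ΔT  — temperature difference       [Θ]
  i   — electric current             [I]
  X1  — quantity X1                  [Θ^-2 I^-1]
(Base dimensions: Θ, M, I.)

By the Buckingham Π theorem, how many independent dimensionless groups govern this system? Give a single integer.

1

Write exponents as rows Θ,M,I / cols m,ΔT,i,X1:
  Θ: [ 0  1  0 -2]
  M: [ 1  0  0  0]
  I: [ 0  0  1 -1]
Echelon form has 3 nonzero rows (pivots: m,ΔT,i)
Π count = n − r = 4 − 3 = 1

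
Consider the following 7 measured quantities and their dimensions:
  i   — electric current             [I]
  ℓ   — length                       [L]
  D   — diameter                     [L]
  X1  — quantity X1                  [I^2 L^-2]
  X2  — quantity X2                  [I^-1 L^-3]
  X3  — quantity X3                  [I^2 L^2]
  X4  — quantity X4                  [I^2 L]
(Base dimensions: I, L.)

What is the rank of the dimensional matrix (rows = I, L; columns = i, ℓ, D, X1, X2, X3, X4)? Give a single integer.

Dimensional matrix (I×L by i×ℓ×D×X1×X2×X3×X4):
  I: [ 1  0  0  2 -1  2  2]
  L: [ 0  1  1 -2 -3  2  1]
Echelon form has 2 nonzero rows (pivots: i,ℓ)

2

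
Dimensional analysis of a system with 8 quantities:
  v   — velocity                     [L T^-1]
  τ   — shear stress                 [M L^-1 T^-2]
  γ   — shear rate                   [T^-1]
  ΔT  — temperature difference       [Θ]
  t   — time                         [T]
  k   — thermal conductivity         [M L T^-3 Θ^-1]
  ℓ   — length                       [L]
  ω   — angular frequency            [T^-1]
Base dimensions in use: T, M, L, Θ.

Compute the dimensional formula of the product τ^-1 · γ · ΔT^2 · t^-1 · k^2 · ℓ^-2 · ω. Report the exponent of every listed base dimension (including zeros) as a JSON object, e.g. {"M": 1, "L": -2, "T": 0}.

{"T": -7, "M": 1, "L": 1, "Θ": 0}

Exponent matrix [T,M,L,Θ] × [v,τ,γ,ΔT,t,k,ℓ,ω]:
  T: [-1 -2 -1  0  1 -3  0 -1]
  M: [ 0  1  0  0  0  1  0  0]
  L: [ 1 -1  0  0  0  1  1  0]
  Θ: [ 0  0  0  1  0 -1  0  0]
  [T]: (-1)·-2+(1)·-1+(2)·0+(-1)·1+(2)·-3+(-2)·0+(1)·-1 = -7
  [M]: (-1)·1+(1)·0+(2)·0+(-1)·0+(2)·1+(-2)·0+(1)·0 = 1
  [L]: (-1)·-1+(1)·0+(2)·0+(-1)·0+(2)·1+(-2)·1+(1)·0 = 1
  [Θ]: (-1)·0+(1)·0+(2)·1+(-1)·0+(2)·-1+(-2)·0+(1)·0 = 0
⇒ T^-7 M L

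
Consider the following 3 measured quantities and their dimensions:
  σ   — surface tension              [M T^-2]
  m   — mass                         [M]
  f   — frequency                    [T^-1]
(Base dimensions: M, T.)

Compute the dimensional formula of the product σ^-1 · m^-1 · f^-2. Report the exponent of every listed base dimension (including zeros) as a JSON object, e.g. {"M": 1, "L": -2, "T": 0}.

Write exponents as rows M,T / cols σ,m,f:
  M: [ 1  1  0]
  T: [-2  0 -1]
  [M]: (-1)·1+(-1)·1+(-2)·0 = -2
  [T]: (-1)·-2+(-1)·0+(-2)·-1 = 4
⇒ M^-2 T^4

{"M": -2, "T": 4}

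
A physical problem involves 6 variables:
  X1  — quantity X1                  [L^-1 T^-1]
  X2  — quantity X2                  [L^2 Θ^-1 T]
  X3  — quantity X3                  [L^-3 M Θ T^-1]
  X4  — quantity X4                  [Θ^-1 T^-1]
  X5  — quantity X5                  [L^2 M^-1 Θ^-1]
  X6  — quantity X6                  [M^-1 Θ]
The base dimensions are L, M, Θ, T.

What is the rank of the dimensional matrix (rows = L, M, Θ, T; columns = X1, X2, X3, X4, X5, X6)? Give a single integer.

Dimensional matrix (L×M×Θ×T by X1×X2×X3×X4×X5×X6):
  L: [-1  2 -3  0  2  0]
  M: [ 0  0  1  0 -1 -1]
  Θ: [ 0 -1  1 -1 -1  1]
  T: [-1  1 -1 -1  0  0]
Echelon form has 3 nonzero rows (pivots: X1,X2,X3)

3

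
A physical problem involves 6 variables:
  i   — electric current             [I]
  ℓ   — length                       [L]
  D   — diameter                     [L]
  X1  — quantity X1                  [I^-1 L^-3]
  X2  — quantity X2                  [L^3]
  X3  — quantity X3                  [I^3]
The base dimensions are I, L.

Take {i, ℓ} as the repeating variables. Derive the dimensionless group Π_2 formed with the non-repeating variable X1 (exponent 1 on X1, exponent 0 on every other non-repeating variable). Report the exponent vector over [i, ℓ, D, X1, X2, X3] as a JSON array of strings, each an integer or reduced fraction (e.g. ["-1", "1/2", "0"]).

["1", "3", "0", "1", "0", "0"]

Dimensional matrix (I×L by i×ℓ×D×X1×X2×X3):
  I: [ 1  0  0 -1  0  3]
  L: [ 0  1  1 -3  3  0]
Row reduction gives pivot columns i,ℓ; rank = 2
Repeat: i,ℓ; free: D,X1,X2,X3
RREF:
  r0: [   1    0    0   -1    0    3]
  r1: [   0    1    1   -3    3    0]
Fix exponent of X1 at 1, D at 0, X2 at 0, X3 at 0; solve each RREF row for its pivot's exponent:
  r0: exp(i) + (-1)·1 = 0 ⇒ exp(i) = 1
  r1: exp(ℓ) + (-3)·1 = 0 ⇒ exp(ℓ) = 3
Π_2 = i · ℓ^3 · X1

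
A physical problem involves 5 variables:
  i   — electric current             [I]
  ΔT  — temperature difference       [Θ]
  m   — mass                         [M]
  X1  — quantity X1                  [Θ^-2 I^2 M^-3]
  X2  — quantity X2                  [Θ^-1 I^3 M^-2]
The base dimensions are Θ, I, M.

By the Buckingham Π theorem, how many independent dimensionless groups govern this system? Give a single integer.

Dimensional matrix (Θ×I×M by i×ΔT×m×X1×X2):
  Θ: [ 0  1  0 -2 -1]
  I: [ 1  0  0  2  3]
  M: [ 0  0  1 -3 -2]
Row reduction gives pivot columns i,ΔT,m; rank = 3
5 vars − rank 3 = 2 Π groups

2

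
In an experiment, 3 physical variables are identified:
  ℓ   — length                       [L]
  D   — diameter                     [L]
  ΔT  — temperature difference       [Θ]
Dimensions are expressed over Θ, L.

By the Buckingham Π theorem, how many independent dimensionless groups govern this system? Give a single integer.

Exponent matrix [Θ,L] × [ℓ,D,ΔT]:
  Θ: [ 0  0  1]
  L: [ 1  1  0]
RREF → pivots at {ℓ,ΔT} ⇒ r = 2
3 vars − rank 2 = 1 Π group

1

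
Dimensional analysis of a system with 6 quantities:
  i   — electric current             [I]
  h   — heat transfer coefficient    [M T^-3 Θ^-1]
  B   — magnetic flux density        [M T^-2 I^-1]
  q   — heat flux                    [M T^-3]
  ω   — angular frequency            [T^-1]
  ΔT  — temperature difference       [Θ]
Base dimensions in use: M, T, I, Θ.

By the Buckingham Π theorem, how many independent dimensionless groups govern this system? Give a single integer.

Write exponents as rows M,T,I,Θ / cols i,h,B,q,ω,ΔT:
  M: [ 0  1  1  1  0  0]
  T: [ 0 -3 -2 -3 -1  0]
  I: [ 1  0 -1  0  0  0]
  Θ: [ 0 -1  0  0  0  1]
Echelon form has 4 nonzero rows (pivots: i,h,B,q)
6 vars − rank 4 = 2 Π groups

2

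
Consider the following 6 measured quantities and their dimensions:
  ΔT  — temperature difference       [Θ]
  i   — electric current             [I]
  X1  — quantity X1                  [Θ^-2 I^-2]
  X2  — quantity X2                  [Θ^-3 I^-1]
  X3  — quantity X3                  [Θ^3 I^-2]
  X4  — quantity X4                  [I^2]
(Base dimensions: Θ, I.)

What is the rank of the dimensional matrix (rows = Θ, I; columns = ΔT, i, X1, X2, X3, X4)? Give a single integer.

2

Dimensional matrix (Θ×I by ΔT×i×X1×X2×X3×X4):
  Θ: [ 1  0 -2 -3  3  0]
  I: [ 0  1 -2 -1 -2  2]
RREF → pivots at {ΔT,i} ⇒ r = 2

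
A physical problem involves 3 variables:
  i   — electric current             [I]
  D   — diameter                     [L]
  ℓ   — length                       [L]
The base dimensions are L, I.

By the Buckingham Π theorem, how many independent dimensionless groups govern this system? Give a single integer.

1

Exponent matrix [L,I] × [i,D,ℓ]:
  L: [ 0  1  1]
  I: [ 1  0  0]
Row reduction gives pivot columns i,D; rank = 2
Π count = n − r = 3 − 2 = 1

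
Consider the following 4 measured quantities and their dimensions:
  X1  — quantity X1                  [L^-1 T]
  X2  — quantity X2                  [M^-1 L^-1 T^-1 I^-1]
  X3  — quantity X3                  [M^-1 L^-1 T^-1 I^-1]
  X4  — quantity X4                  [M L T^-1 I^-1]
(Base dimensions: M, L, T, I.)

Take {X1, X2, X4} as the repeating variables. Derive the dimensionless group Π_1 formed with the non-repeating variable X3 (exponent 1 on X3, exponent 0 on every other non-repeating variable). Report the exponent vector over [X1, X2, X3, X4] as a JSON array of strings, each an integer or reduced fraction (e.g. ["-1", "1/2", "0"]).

Exponent matrix [M,L,T,I] × [X1,X2,X3,X4]:
  M: [ 0 -1 -1  1]
  L: [-1 -1 -1  1]
  T: [ 1 -1 -1 -1]
  I: [ 0 -1 -1 -1]
RREF → pivots at {X1,X2,X4} ⇒ r = 3
Repeat: X1,X2,X4; free: X3
RREF:
  r0: [   1    0    0    0]
  r1: [   0    1    1    0]
  r2: [   0    0    0    1]
  r3: [   0    0    0    0]
Fix exponent of X3 at 1; solve each RREF row for its pivot's exponent:
  r0: exp(X1) + (0)·1 = 0 ⇒ exp(X1) = 0
  r1: exp(X2) + (1)·1 = 0 ⇒ exp(X2) = -1
  r2: exp(X4) + (0)·1 = 0 ⇒ exp(X4) = 0
Π_1 = X2^-1 · X3

["0", "-1", "1", "0"]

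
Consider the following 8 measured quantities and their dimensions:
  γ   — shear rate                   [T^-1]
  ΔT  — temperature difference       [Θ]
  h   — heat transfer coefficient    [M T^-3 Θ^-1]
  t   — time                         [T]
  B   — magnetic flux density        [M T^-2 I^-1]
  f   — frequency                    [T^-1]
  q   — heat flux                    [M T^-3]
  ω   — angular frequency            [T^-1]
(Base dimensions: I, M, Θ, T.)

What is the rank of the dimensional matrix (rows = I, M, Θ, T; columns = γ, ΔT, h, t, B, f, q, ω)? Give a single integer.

4

Write exponents as rows I,M,Θ,T / cols γ,ΔT,h,t,B,f,q,ω:
  I: [ 0  0  0  0 -1  0  0  0]
  M: [ 0  0  1  0  1  0  1  0]
  Θ: [ 0  1 -1  0  0  0  0  0]
  T: [-1  0 -3  1 -2 -1 -3 -1]
Echelon form has 4 nonzero rows (pivots: γ,ΔT,h,B)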